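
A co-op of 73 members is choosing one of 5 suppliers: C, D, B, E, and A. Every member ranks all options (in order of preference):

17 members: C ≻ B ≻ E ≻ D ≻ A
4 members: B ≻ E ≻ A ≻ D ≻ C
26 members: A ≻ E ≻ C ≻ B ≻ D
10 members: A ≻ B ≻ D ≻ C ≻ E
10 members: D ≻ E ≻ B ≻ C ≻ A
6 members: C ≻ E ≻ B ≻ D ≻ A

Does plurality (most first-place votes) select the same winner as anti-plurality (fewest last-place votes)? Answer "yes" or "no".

Plurality — first-place votes: C 23, D 10, B 4, E 0, A 36. Winner: A.
Anti-plurality — last-place votes: C 4, D 26, B 0, E 10, A 33. Winner: B.
The two methods disagree.

no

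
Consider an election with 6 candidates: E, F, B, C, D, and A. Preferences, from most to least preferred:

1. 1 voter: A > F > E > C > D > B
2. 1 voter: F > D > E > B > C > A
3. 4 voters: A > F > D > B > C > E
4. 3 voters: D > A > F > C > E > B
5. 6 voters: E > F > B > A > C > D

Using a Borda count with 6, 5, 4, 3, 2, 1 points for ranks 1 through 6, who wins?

F

E: 1·4 + 1·4 + 4·1 + 3·2 + 6·6 = 54
F: 1·5 + 1·6 + 4·5 + 3·4 + 6·5 = 73
B: 1·1 + 1·3 + 4·3 + 3·1 + 6·4 = 43
C: 1·3 + 1·2 + 4·2 + 3·3 + 6·2 = 34
D: 1·2 + 1·5 + 4·4 + 3·6 + 6·1 = 47
A: 1·6 + 1·1 + 4·6 + 3·5 + 6·3 = 64
F has the highest Borda score (73).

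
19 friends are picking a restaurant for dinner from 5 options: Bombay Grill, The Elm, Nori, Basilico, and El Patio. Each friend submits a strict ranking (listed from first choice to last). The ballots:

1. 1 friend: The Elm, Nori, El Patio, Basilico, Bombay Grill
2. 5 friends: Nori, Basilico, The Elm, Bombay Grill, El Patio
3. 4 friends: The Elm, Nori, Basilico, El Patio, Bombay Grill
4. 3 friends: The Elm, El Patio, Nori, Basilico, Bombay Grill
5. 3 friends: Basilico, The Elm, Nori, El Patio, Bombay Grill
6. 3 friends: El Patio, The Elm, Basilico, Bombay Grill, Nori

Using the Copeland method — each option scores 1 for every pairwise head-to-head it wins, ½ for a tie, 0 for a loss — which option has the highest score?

Bombay Grill: loses to The Elm, Nori, Basilico, and El Patio → score 0.
The Elm: beats Bombay Grill, Nori, Basilico, and El Patio → score 4.
Nori: beats Bombay Grill, Basilico, and El Patio; loses to The Elm → score 3.
Basilico: beats Bombay Grill and El Patio; loses to The Elm and Nori → score 2.
El Patio: beats Bombay Grill; loses to The Elm, Nori, and Basilico → score 1.
The Elm has the best pairwise record.

The Elm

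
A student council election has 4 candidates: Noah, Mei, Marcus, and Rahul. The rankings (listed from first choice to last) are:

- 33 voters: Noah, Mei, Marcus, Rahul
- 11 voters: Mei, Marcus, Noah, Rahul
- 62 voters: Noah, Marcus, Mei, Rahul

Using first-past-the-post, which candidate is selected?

Noah

First-place votes: Noah 95, Mei 11, Marcus 0, Rahul 0.
Noah has the most first-place votes.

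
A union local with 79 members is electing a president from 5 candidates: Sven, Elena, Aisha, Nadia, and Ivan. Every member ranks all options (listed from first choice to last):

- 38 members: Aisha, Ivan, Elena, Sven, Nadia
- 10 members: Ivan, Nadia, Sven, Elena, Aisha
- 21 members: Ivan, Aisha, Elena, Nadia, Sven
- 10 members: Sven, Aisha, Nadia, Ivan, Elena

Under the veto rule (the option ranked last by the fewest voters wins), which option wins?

Ivan

Last-place votes: Sven 21, Elena 10, Aisha 10, Nadia 38, Ivan 0.
Ivan is ranked last by the fewest voters, so Ivan wins.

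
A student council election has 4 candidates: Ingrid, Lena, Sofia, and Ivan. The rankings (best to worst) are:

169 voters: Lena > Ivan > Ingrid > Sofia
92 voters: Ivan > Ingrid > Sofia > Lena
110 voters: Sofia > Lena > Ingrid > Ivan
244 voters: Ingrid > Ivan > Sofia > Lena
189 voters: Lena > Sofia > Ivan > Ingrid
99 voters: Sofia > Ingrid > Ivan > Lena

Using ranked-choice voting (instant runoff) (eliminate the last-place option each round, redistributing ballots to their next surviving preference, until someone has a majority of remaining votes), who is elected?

Lena

Round 1: Ingrid 244, Lena 358, Sofia 209, Ivan 92. Eliminate Ivan.
Round 2: Ingrid 336, Lena 358, Sofia 209. Eliminate Sofia.
Round 3: Ingrid 435, Lena 468. Lena has a majority.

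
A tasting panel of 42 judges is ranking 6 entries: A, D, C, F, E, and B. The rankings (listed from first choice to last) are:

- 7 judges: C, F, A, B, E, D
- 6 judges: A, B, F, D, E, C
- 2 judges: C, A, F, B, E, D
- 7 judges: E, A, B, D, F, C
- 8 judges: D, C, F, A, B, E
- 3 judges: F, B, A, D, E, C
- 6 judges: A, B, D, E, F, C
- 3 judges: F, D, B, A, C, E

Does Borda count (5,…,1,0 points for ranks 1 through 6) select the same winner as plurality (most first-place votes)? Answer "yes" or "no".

yes

Borda — scores: A 148, D 102, C 80, F 119, E 65, B 116. Winner: A.
Plurality — first-place votes: A 12, D 8, C 9, F 6, E 7, B 0. Winner: A.
The two methods agree.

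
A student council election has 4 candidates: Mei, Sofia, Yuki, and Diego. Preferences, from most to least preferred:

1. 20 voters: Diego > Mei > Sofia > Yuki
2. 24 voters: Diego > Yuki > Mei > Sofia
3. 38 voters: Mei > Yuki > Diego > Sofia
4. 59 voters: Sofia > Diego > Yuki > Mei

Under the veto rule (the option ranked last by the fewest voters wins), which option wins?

Diego

Last-place votes: Mei 59, Sofia 62, Yuki 20, Diego 0.
Diego is ranked last by the fewest voters, so Diego wins.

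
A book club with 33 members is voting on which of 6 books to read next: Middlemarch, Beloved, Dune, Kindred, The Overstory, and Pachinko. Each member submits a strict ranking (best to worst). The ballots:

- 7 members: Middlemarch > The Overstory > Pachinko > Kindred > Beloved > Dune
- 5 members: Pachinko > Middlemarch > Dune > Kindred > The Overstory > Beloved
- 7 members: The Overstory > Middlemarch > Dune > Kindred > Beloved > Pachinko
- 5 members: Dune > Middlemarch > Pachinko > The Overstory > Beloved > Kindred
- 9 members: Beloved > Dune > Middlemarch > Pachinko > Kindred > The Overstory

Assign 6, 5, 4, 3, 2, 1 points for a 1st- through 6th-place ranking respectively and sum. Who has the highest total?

Middlemarch

Middlemarch: 7·6 + 5·5 + 7·5 + 5·5 + 9·4 = 163
Beloved: 7·2 + 5·1 + 7·2 + 5·2 + 9·6 = 97
Dune: 7·1 + 5·4 + 7·4 + 5·6 + 9·5 = 130
Kindred: 7·3 + 5·3 + 7·3 + 5·1 + 9·2 = 80
The Overstory: 7·5 + 5·2 + 7·6 + 5·3 + 9·1 = 111
Pachinko: 7·4 + 5·6 + 7·1 + 5·4 + 9·3 = 112
Middlemarch has the highest Borda score (163).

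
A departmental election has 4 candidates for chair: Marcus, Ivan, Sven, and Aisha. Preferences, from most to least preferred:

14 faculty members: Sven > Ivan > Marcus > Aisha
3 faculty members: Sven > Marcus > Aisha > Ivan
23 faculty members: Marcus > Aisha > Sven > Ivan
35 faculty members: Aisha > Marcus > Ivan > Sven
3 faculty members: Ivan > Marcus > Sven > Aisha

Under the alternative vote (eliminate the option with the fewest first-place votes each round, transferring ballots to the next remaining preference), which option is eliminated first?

Ivan

Round 1: Marcus 23, Ivan 3, Sven 17, Aisha 35. Eliminate Ivan.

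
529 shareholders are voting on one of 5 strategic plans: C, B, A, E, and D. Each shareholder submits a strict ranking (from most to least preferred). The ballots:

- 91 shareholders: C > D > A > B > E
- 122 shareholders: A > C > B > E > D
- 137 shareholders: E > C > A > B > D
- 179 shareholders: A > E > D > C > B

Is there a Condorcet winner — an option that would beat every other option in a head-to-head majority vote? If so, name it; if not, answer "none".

A

A vs C: 301–228 for A.
A vs B: 529–0 for A.
A vs E: 392–137 for A.
A vs D: 438–91 for A.
A beats every other option head-to-head.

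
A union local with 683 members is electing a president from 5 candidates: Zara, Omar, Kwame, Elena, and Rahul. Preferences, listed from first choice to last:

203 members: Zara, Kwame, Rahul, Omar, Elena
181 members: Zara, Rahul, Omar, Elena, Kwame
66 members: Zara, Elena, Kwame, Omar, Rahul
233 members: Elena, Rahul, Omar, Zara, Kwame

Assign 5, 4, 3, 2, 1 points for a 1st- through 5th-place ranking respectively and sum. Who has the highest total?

Zara

Zara: 203·5 + 181·5 + 66·5 + 233·2 = 2716
Omar: 203·2 + 181·3 + 66·2 + 233·3 = 1780
Kwame: 203·4 + 181·1 + 66·3 + 233·1 = 1424
Elena: 203·1 + 181·2 + 66·4 + 233·5 = 1994
Rahul: 203·3 + 181·4 + 66·1 + 233·4 = 2331
Zara has the highest Borda score (2716).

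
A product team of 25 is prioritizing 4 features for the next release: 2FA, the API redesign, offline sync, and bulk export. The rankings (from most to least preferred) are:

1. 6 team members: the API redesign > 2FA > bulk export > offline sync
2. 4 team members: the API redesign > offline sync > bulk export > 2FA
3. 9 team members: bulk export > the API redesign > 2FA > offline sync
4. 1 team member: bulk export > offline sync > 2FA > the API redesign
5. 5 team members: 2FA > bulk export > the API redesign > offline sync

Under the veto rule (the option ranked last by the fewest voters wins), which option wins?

Last-place votes: 2FA 4, the API redesign 1, offline sync 20, bulk export 0.
bulk export is ranked last by the fewest voters, so bulk export wins.

bulk export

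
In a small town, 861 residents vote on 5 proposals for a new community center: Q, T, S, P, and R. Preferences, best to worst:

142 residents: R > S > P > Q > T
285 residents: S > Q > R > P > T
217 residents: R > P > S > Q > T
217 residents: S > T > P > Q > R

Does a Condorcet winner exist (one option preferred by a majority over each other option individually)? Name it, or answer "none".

S vs Q: 861–0 for S.
S vs T: 861–0 for S.
S vs P: 644–217 for S.
S vs R: 502–359 for S.
S beats every other option head-to-head.

S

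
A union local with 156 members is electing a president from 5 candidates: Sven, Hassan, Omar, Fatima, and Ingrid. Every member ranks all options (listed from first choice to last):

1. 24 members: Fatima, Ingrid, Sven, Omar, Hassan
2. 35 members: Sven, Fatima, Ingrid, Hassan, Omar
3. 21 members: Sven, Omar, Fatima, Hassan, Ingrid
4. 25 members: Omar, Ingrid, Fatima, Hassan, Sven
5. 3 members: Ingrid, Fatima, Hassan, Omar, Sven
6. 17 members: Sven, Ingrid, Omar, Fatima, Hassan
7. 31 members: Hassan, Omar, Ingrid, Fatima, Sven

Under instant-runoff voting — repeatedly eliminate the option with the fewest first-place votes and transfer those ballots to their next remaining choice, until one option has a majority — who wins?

Fatima

Round 1: Sven 73, Hassan 31, Omar 25, Fatima 24, Ingrid 3. Eliminate Ingrid.
Round 2: Sven 73, Hassan 31, Omar 25, Fatima 27. Eliminate Omar.
Round 3: Sven 73, Hassan 31, Fatima 52. Eliminate Hassan.
Round 4: Sven 73, Fatima 83. Fatima has a majority.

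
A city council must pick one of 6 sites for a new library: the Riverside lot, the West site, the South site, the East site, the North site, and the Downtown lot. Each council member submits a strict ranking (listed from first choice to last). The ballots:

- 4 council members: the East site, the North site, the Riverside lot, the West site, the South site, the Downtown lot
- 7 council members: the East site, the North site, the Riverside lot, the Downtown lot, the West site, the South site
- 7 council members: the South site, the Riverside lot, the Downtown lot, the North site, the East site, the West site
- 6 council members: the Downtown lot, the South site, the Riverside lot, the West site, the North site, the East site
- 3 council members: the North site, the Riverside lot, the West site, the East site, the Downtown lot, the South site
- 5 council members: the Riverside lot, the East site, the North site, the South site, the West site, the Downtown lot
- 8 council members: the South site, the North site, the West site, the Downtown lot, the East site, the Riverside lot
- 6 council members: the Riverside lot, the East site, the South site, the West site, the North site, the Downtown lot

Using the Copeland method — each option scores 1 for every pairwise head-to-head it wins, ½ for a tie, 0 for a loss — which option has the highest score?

the Riverside lot: beats the West site, the South site, the East site, the North site, and the Downtown lot → score 5.
the West site: beats the Downtown lot; loses to the Riverside lot, the South site, the East site, and the North site → score 1.
the South site: beats the West site, the North site, and the Downtown lot; loses to the Riverside lot and the East site → score 3.
the East site: beats the West site, the South site, and the Downtown lot; loses to the Riverside lot and the North site → score 3.
the North site: beats the West site, the East site, and the Downtown lot; loses to the Riverside lot and the South site → score 3.
the Downtown lot: loses to the Riverside lot, the West site, the South site, the East site, and the North site → score 0.
the Riverside lot has the best pairwise record.

the Riverside lot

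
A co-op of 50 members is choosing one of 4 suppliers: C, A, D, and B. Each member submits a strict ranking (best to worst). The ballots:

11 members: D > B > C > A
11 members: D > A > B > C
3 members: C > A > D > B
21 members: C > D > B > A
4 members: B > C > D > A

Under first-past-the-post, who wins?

First-place votes: C 24, A 0, D 22, B 4.
C has the most first-place votes.

C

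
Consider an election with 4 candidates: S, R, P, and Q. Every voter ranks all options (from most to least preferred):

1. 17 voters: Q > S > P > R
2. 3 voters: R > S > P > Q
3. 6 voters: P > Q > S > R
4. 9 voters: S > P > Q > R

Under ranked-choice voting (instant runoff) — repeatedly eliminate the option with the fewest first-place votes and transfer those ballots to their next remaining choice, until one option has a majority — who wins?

Q

Round 1: S 9, R 3, P 6, Q 17. Eliminate R.
Round 2: S 12, P 6, Q 17. Eliminate P.
Round 3: S 12, Q 23. Q has a majority.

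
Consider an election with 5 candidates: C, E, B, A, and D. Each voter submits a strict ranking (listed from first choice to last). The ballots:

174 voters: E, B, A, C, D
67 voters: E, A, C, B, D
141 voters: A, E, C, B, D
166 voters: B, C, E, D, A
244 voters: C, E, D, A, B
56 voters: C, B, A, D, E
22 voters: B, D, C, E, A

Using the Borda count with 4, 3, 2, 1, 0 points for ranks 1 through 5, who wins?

E

C: 174·1 + 67·2 + 141·2 + 166·3 + 244·4 + 56·4 + 22·2 = 2332
E: 174·4 + 67·4 + 141·3 + 166·2 + 244·3 + 56·0 + 22·1 = 2473
B: 174·3 + 67·1 + 141·1 + 166·4 + 244·0 + 56·3 + 22·4 = 1650
A: 174·2 + 67·3 + 141·4 + 166·0 + 244·1 + 56·2 + 22·0 = 1469
D: 174·0 + 67·0 + 141·0 + 166·1 + 244·2 + 56·1 + 22·3 = 776
E has the highest Borda score (2473).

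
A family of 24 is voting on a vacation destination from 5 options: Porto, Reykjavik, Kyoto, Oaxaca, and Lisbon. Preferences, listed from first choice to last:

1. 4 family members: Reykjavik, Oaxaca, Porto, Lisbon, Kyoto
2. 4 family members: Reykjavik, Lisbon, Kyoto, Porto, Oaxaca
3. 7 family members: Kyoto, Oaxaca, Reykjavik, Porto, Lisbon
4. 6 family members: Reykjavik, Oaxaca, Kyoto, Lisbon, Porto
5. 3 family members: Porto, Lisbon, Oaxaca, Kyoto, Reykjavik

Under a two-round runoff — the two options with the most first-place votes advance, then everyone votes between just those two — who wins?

Round 1 first-place votes: Porto 3, Reykjavik 14, Kyoto 7, Oaxaca 0, Lisbon 0.
Reykjavik and Kyoto advance.
Runoff: Reykjavik is preferred to Kyoto by 14 voters; Kyoto by 10.
Reykjavik wins the runoff.

Reykjavik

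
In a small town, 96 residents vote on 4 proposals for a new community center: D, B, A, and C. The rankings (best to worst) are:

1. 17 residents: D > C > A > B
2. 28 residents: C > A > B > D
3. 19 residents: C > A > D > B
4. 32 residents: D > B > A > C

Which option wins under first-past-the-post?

First-place votes: D 49, B 0, A 0, C 47.
D has the most first-place votes.

D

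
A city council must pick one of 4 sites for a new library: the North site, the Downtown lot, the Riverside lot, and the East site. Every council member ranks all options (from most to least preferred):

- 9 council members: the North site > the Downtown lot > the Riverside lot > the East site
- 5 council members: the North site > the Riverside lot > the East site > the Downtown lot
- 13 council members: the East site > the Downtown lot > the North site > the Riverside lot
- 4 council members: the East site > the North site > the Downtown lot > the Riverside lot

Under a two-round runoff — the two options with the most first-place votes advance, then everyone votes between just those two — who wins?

the East site

Round 1 first-place votes: the North site 14, the Downtown lot 0, the Riverside lot 0, the East site 17.
the East site and the North site advance.
Runoff: the East site is preferred to the North site by 17 voters; the North site by 14.
the East site wins the runoff.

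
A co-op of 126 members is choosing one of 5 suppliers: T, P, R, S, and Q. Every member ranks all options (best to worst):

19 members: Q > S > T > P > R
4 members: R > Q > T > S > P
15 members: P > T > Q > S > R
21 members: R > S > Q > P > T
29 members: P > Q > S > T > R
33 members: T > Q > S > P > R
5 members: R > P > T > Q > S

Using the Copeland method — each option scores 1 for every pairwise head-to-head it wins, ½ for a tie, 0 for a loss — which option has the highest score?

T: beats R; loses to P, S, and Q → score 1.
P: beats T and R; loses to S and Q → score 2.
R: loses to T, P, S, and Q → score 0.
S: beats T, P, and R; loses to Q → score 3.
Q: beats T, P, R, and S → score 4.
Q has the best pairwise record.

Q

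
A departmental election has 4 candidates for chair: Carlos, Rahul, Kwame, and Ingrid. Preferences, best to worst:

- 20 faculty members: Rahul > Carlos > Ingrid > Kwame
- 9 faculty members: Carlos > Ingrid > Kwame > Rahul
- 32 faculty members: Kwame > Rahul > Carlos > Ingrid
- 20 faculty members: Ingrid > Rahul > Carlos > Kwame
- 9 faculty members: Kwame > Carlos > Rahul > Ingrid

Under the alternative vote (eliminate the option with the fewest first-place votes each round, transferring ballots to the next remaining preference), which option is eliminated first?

Carlos

Round 1: Carlos 9, Rahul 20, Kwame 41, Ingrid 20. Eliminate Carlos.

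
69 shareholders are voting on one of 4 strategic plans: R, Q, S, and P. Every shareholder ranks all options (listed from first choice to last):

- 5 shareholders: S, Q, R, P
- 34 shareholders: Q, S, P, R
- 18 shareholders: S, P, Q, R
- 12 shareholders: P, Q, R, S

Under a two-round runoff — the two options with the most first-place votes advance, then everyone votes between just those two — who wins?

Round 1 first-place votes: R 0, Q 34, S 23, P 12.
Q and S advance.
Runoff: Q is preferred to S by 46 voters; S by 23.
Q wins the runoff.

Q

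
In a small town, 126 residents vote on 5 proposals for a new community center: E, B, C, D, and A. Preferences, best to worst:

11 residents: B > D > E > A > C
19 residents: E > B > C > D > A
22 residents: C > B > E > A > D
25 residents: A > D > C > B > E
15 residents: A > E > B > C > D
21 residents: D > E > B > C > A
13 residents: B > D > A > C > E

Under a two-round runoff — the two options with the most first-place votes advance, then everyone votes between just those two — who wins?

Round 1 first-place votes: E 19, B 24, C 22, D 21, A 40.
A and B advance.
Runoff: A is preferred to B by 40 voters; B by 86.
B wins the runoff.

B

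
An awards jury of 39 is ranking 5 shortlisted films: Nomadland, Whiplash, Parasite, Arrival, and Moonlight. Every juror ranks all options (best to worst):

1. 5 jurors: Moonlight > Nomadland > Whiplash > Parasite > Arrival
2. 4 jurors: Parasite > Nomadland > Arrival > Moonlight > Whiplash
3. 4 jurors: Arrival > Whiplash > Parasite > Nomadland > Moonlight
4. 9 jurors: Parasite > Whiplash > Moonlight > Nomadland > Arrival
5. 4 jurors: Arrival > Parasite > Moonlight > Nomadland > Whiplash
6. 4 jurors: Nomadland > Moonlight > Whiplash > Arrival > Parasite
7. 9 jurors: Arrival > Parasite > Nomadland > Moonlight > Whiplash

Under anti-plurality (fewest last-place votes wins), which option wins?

Last-place votes: Nomadland 0, Whiplash 17, Parasite 4, Arrival 14, Moonlight 4.
Nomadland is ranked last by the fewest voters, so Nomadland wins.

Nomadland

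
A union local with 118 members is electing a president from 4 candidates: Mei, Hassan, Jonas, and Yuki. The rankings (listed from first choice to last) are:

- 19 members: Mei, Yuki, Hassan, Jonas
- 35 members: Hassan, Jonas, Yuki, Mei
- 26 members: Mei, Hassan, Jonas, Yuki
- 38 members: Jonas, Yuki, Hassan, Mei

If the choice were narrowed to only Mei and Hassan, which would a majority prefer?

Voters preferring Mei to Hassan: 45; preferring Hassan to Mei: 73.
Hassan wins the head-to-head.

Hassan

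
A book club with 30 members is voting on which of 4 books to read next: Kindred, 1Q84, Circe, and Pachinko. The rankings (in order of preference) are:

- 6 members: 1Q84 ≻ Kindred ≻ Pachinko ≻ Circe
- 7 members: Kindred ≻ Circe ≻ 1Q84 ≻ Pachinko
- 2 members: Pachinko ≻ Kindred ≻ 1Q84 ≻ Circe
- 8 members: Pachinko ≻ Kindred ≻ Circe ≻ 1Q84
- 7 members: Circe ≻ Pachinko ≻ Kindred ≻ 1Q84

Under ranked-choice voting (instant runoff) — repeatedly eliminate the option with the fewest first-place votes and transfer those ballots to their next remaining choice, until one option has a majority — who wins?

Pachinko

Round 1: Kindred 7, 1Q84 6, Circe 7, Pachinko 10. Eliminate 1Q84.
Round 2: Kindred 13, Circe 7, Pachinko 10. Eliminate Circe.
Round 3: Kindred 13, Pachinko 17. Pachinko has a majority.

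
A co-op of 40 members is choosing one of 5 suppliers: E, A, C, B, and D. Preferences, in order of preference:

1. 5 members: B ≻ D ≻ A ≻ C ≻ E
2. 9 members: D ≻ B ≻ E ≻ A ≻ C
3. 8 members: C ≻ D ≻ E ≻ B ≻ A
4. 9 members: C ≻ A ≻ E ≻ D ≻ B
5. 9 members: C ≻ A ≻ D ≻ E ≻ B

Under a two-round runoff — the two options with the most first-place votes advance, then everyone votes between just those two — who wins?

Round 1 first-place votes: E 0, A 0, C 26, B 5, D 9.
C and D advance.
Runoff: C is preferred to D by 26 voters; D by 14.
C wins the runoff.

C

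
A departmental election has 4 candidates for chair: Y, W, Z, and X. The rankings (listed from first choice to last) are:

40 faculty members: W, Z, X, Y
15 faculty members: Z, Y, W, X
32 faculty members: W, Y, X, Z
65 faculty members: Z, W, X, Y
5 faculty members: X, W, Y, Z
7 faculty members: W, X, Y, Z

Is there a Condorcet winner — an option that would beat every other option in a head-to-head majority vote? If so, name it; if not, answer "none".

W

W vs Y: 149–15 for W.
W vs Z: 84–80 for W.
W vs X: 159–5 for W.
W beats every other option head-to-head.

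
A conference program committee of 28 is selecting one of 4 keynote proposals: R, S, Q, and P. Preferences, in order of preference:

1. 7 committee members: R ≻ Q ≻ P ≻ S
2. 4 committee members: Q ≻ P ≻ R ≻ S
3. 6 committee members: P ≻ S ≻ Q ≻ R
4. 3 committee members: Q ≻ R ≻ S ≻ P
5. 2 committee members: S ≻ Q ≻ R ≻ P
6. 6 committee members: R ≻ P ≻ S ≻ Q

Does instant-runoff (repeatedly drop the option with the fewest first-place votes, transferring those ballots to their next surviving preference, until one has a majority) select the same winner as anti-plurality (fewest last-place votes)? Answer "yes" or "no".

Instant-runoff — R1 R 13, S 2, Q 7, P 6 (S out); R2 R 13, Q 9, P 6 (P out); R3 R 13, Q 15 (Q winner). Winner: Q.
Anti-plurality — last-place votes: R 6, S 11, Q 6, P 5. Winner: P.
The two methods disagree.

no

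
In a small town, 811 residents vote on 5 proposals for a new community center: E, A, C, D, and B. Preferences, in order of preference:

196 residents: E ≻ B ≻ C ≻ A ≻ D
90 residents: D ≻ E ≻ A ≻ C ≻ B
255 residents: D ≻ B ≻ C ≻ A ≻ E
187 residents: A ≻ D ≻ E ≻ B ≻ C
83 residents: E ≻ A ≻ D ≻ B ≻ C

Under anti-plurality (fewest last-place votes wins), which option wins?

A

Last-place votes: E 255, A 0, C 270, D 196, B 90.
A is ranked last by the fewest voters, so A wins.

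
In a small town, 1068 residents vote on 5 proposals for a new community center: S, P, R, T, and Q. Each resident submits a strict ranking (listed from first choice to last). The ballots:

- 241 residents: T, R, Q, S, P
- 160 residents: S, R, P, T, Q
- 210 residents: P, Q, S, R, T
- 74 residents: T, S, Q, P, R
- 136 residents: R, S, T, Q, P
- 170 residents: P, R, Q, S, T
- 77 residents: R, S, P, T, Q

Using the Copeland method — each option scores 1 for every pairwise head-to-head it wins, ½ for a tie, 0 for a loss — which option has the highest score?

S: beats P and T; loses to R and Q → score 2.
P: beats T and Q; loses to S and R → score 2.
R: beats S, P, T, and Q → score 4.
T: beats Q; loses to S, P, and R → score 1.
Q: beats S; loses to P, R, and T → score 1.
R has the best pairwise record.

R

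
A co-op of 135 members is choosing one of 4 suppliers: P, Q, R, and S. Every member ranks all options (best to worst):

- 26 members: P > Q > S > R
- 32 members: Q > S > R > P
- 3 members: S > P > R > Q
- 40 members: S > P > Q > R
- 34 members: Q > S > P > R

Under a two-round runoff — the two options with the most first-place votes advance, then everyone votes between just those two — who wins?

Q

Round 1 first-place votes: P 26, Q 66, R 0, S 43.
Q and S advance.
Runoff: Q is preferred to S by 92 voters; S by 43.
Q wins the runoff.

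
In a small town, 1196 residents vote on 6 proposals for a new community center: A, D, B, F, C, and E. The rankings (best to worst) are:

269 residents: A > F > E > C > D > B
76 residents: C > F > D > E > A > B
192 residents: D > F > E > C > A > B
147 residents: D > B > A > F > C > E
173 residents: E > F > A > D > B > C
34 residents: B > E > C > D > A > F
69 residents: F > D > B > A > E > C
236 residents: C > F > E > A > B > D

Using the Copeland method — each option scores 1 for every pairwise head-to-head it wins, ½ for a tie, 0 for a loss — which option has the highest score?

A: beats D, B, and C; loses to F and E → score 3.
D: beats B; loses to A, F, C, and E → score 1.
B: loses to A, D, F, C, and E → score 0.
F: beats A, D, B, C, and E → score 5.
C: beats D and B; loses to A, F, and E → score 2.
E: beats A, D, B, and C; loses to F → score 4.
F has the best pairwise record.

F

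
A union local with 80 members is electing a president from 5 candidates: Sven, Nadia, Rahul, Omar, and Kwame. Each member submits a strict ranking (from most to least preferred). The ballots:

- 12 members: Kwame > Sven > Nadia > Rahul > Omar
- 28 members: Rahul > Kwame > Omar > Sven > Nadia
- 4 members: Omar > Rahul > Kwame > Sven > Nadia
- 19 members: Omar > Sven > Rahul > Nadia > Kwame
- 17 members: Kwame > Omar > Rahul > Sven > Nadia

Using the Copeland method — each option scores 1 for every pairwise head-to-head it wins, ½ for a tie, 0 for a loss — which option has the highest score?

Rahul

Sven: beats Nadia; loses to Rahul, Omar, and Kwame → score 1.
Nadia: loses to Sven, Rahul, Omar, and Kwame → score 0.
Rahul: beats Sven, Nadia, and Kwame; ties Omar → score 3.5.
Omar: beats Sven and Nadia; ties Rahul; loses to Kwame → score 2.5.
Kwame: beats Sven, Nadia, and Omar; loses to Rahul → score 3.
Rahul has the best pairwise record.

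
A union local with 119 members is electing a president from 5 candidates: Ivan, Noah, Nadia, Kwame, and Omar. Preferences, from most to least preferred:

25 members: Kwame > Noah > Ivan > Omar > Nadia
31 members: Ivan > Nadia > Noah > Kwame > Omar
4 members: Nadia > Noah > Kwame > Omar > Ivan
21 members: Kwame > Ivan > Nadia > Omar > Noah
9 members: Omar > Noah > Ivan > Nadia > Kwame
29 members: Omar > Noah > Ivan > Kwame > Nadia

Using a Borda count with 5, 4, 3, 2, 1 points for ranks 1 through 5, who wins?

Ivan: 25·3 + 31·5 + 4·1 + 21·4 + 9·3 + 29·3 = 432
Noah: 25·4 + 31·3 + 4·4 + 21·1 + 9·4 + 29·4 = 382
Nadia: 25·1 + 31·4 + 4·5 + 21·3 + 9·2 + 29·1 = 279
Kwame: 25·5 + 31·2 + 4·3 + 21·5 + 9·1 + 29·2 = 371
Omar: 25·2 + 31·1 + 4·2 + 21·2 + 9·5 + 29·5 = 321
Ivan has the highest Borda score (432).

Ivan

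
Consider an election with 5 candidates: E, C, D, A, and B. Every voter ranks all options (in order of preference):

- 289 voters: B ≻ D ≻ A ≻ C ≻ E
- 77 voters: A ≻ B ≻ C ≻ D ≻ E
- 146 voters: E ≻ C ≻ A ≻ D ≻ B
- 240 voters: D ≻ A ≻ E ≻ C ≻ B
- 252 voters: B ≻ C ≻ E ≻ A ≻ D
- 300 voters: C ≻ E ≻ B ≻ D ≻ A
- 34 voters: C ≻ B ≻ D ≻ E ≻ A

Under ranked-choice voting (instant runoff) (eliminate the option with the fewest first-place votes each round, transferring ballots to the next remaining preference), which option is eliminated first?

A

Round 1: E 146, C 334, D 240, A 77, B 541. Eliminate A.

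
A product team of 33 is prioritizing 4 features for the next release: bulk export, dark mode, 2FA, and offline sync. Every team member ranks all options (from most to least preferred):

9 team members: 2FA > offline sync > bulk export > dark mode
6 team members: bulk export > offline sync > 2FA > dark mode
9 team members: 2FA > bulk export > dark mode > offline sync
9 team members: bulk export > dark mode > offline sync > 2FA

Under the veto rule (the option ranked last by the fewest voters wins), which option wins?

bulk export

Last-place votes: bulk export 0, dark mode 15, 2FA 9, offline sync 9.
bulk export is ranked last by the fewest voters, so bulk export wins.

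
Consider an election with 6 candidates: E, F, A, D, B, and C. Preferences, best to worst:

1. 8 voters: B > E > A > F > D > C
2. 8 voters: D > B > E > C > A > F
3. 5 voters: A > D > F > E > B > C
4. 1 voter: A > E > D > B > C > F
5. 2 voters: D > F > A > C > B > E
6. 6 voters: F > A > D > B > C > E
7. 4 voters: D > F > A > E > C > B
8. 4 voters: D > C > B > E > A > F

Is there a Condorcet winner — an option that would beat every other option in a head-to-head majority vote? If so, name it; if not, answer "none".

none

Checking pairwise contests:
D beats E 29–9.
E beats F 21–17.
E beats A 20–18.
A beats D 20–18.
D beats B 30–8.
E beats C 26–12.
Every option loses at least one head-to-head, so there is no Condorcet winner.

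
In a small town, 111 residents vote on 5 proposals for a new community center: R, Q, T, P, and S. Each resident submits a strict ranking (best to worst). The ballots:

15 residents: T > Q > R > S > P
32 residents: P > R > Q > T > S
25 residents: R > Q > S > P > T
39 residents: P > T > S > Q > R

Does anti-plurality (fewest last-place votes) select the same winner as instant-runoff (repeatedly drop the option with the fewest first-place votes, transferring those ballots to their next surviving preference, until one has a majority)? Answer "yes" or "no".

no

Anti-plurality — last-place votes: R 39, Q 0, T 25, P 15, S 32. Winner: Q.
Instant-runoff — R1 R 25, Q 0, T 15, P 71, S 0 (P winner). Winner: P.
The two methods disagree.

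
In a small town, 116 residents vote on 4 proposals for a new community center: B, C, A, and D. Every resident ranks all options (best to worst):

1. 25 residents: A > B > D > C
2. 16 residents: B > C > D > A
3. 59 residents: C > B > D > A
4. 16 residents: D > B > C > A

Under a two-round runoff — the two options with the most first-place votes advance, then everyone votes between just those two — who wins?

C

Round 1 first-place votes: B 16, C 59, A 25, D 16.
C and A advance.
Runoff: C is preferred to A by 91 voters; A by 25.
C wins the runoff.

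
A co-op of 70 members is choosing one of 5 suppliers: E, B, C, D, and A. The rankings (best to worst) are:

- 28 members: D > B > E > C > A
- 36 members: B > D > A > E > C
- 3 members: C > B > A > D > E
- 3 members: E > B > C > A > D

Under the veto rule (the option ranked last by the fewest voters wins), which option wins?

B

Last-place votes: E 3, B 0, C 36, D 3, A 28.
B is ranked last by the fewest voters, so B wins.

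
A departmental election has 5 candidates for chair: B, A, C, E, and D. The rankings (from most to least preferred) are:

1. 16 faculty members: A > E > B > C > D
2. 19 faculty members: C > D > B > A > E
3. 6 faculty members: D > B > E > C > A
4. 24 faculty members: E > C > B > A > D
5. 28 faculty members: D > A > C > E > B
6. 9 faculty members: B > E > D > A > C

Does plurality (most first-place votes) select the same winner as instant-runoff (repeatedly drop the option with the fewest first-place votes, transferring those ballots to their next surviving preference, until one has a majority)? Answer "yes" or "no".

Plurality — first-place votes: B 9, A 16, C 19, E 24, D 34. Winner: D.
Instant-runoff — R1 B 9, A 16, C 19, E 24, D 34 (B out); R2 A 16, C 19, E 33, D 34 (A out); R3 C 19, E 49, D 34 (C out); R4 E 49, D 53 (D winner). Winner: D.
The two methods agree.

yes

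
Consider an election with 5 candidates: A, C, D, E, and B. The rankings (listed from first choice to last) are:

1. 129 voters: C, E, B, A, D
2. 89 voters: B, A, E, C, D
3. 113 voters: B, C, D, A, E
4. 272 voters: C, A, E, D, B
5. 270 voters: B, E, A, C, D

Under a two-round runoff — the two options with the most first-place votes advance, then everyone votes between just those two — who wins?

B

Round 1 first-place votes: A 0, C 401, D 0, E 0, B 472.
B and C advance.
Runoff: B is preferred to C by 472 voters; C by 401.
B wins the runoff.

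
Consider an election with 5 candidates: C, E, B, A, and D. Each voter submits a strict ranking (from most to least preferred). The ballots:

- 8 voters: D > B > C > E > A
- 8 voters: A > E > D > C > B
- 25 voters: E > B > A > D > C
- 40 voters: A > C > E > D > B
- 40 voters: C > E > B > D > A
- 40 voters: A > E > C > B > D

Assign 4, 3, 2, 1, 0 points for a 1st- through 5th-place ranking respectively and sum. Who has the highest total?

E

C: 8·2 + 8·1 + 25·0 + 40·3 + 40·4 + 40·2 = 384
E: 8·1 + 8·3 + 25·4 + 40·2 + 40·3 + 40·3 = 452
B: 8·3 + 8·0 + 25·3 + 40·0 + 40·2 + 40·1 = 219
A: 8·0 + 8·4 + 25·2 + 40·4 + 40·0 + 40·4 = 402
D: 8·4 + 8·2 + 25·1 + 40·1 + 40·1 + 40·0 = 153
E has the highest Borda score (452).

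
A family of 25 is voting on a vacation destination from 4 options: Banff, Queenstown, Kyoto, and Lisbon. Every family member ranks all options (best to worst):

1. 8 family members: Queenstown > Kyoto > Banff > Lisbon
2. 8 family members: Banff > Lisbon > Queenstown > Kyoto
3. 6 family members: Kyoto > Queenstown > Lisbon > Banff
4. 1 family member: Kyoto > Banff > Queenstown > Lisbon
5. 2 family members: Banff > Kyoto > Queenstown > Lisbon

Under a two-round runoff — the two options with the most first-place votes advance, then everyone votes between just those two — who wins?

Round 1 first-place votes: Banff 10, Queenstown 8, Kyoto 7, Lisbon 0.
Banff and Queenstown advance.
Runoff: Banff is preferred to Queenstown by 11 voters; Queenstown by 14.
Queenstown wins the runoff.

Queenstown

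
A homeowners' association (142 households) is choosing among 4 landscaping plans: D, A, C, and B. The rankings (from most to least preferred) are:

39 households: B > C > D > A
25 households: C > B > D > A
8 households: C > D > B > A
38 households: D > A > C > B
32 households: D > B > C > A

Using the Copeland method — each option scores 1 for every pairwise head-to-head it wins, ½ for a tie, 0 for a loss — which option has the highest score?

D: beats A and B; loses to C → score 2.
A: loses to D, C, and B → score 0.
C: beats D and A; ties B → score 2.5.
B: beats A; ties C; loses to D → score 1.5.
C has the best pairwise record.

C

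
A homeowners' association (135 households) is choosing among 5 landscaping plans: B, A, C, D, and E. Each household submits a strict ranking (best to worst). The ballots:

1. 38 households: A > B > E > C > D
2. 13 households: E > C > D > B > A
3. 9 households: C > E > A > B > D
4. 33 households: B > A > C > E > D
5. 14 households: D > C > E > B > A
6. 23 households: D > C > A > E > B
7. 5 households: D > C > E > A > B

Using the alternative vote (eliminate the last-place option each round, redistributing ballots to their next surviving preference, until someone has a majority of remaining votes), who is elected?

A

Round 1: B 33, A 38, C 9, D 42, E 13. Eliminate C.
Round 2: B 33, A 38, D 42, E 22. Eliminate E.
Round 3: B 33, A 47, D 55. Eliminate B.
Round 4: A 80, D 55. A has a majority.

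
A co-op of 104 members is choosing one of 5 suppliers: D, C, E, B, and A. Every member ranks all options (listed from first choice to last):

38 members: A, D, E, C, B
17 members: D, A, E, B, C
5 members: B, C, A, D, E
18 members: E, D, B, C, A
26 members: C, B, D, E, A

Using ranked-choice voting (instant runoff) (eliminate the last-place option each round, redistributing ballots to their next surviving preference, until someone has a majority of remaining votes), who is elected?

A

Round 1: D 17, C 26, E 18, B 5, A 38. Eliminate B.
Round 2: D 17, C 31, E 18, A 38. Eliminate D.
Round 3: C 31, E 18, A 55. A has a majority.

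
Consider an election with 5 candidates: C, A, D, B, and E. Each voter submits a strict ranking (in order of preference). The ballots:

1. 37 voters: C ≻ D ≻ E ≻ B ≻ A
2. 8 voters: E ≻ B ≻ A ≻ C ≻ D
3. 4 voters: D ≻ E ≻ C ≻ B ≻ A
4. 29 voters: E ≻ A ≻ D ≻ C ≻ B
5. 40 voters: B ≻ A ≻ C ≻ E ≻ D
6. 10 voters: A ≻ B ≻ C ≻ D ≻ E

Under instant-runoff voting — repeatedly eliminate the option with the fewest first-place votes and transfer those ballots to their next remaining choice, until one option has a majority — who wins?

E

Round 1: C 37, A 10, D 4, B 40, E 37. Eliminate D.
Round 2: C 37, A 10, B 40, E 41. Eliminate A.
Round 3: C 37, B 50, E 41. Eliminate C.
Round 4: B 50, E 78. E has a majority.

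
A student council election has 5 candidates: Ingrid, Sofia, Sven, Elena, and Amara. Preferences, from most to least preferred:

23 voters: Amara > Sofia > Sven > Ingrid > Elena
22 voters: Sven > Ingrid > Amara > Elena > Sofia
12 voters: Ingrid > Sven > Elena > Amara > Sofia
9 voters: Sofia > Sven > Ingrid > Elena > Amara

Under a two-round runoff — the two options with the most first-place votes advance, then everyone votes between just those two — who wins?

Round 1 first-place votes: Ingrid 12, Sofia 9, Sven 22, Elena 0, Amara 23.
Amara and Sven advance.
Runoff: Amara is preferred to Sven by 23 voters; Sven by 43.
Sven wins the runoff.

Sven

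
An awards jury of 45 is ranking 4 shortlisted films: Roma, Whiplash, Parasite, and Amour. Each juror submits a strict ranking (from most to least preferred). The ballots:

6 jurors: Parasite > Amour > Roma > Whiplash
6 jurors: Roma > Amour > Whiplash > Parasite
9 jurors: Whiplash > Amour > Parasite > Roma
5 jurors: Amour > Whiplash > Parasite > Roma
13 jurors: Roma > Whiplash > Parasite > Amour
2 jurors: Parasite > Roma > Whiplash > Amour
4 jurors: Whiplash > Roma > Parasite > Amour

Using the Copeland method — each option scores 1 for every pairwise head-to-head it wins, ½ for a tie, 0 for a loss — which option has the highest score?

Roma

Roma: beats Whiplash, Parasite, and Amour → score 3.
Whiplash: beats Parasite and Amour; loses to Roma → score 2.
Parasite: beats Amour; loses to Roma and Whiplash → score 1.
Amour: loses to Roma, Whiplash, and Parasite → score 0.
Roma has the best pairwise record.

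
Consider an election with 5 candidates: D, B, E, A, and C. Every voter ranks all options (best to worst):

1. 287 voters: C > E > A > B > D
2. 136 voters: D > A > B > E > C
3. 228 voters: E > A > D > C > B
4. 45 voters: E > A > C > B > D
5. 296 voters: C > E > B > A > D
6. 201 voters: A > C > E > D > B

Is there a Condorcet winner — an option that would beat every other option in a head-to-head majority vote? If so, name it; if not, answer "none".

Checking pairwise contests:
B beats D 628–565.
E beats B 1057–136.
C beats E 784–409.
E beats A 856–337.
A beats C 610–583.
Every option loses at least one head-to-head, so there is no Condorcet winner.

none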